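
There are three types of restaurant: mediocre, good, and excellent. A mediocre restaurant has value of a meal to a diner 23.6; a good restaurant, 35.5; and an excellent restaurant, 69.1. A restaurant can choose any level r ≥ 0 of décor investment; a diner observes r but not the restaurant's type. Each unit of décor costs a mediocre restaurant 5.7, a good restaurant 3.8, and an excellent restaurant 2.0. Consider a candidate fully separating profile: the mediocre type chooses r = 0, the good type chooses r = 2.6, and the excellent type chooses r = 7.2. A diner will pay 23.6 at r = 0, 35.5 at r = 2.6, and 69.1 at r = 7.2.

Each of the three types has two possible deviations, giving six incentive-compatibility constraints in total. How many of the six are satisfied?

Good (own payoff 35.5 − 3.8×2.6 = 25.62): to r=0 gives 23.6 → no gain ✓; to r=7.2 gives 69.1 − 3.8×7.2 = 41.74 → profitable ✗.
Excellent (own payoff 69.1 − 2.0×7.2 = 54.7): to r=0 gives 23.6 → no gain ✓; to r=2.6 gives 35.5 − 2.0×2.6 = 30.3 → no gain ✓.
Mediocre (own payoff 23.6): to r=2.6 gives 35.5 − 5.7×2.6 = 20.68 → no gain ✓; to r=7.2 gives 69.1 − 5.7×7.2 = 28.06 → profitable ✗.
4 of the 6 constraints hold; not an equilibrium.

4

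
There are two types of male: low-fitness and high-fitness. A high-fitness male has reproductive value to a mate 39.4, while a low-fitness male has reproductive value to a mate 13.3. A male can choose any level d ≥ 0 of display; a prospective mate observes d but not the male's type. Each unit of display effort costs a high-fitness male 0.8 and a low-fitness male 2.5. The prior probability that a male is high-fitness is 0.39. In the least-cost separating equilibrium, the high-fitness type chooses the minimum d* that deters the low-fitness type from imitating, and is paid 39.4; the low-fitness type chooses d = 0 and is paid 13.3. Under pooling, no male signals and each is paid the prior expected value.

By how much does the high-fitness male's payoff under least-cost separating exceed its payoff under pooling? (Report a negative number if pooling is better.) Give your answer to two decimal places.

Least-cost separating signal: d* solves 13.3 = 39.4 − 2.5·d*, so d* = (39.4 − 13.3)/2.5 = 10.44.
High-fitness type's separating payoff: 39.4 − 0.8 × d* = 39.4 − 0.8 × (39.4 − 13.3)/2.5 = 39.4 − 20.88/2.5 = 31.048.
Pooling payoff: 0.39 × 39.4 + 0.61 × 13.3 = 23.479.
Difference: 31.048 − 23.479 = 7.569, i.e. 7.57 to two decimal places.
The high-fitness type prefers to separate.

7.57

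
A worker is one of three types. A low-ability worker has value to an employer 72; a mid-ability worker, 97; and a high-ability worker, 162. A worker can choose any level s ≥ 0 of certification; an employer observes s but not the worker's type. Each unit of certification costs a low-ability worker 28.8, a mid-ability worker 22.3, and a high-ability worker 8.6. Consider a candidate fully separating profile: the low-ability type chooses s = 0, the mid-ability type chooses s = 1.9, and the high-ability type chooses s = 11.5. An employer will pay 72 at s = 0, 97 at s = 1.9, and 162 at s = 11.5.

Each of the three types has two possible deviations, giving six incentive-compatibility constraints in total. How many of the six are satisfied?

High-ability (own payoff 162 − 8.6×11.5 = 63.1): to s=0 gives 72 → profitable ✗; to s=1.9 gives 97 − 8.6×1.9 = 80.66 → profitable ✗.
Mid-ability (own payoff 97 − 22.3×1.9 = 54.63): to s=0 gives 72 → profitable ✗; to s=11.5 gives 162 − 22.3×11.5 = -94.45 → no gain ✓.
Low-ability (own payoff 72): to s=1.9 gives 97 − 28.8×1.9 = 42.28 → no gain ✓; to s=11.5 gives 162 − 28.8×11.5 = -169.2 → no gain ✓.
3 of the 6 constraints hold; not an equilibrium.

3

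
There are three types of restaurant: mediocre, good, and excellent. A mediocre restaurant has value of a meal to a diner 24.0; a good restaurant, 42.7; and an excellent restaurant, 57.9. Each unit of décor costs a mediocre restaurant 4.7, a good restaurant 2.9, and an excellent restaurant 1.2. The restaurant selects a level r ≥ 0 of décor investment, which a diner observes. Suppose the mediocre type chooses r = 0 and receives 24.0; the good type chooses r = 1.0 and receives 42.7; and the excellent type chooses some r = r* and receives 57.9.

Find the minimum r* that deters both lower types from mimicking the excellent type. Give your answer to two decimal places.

Mediocre type (on-path payoff 24.0) won't mimic when 24.0 ≥ 57.9 − 4.7·r*, i.e. r* ≥ 7.21.
Good type (on-path payoff 42.7 − 2.9×1.0 = 39.8) won't mimic when 39.8 ≥ 57.9 − 2.9·r*, i.e. r* ≥ 6.24.
Both must hold, so r* = max(7.21, 6.24) = 7.21. The mediocre type's constraint binds.

7.21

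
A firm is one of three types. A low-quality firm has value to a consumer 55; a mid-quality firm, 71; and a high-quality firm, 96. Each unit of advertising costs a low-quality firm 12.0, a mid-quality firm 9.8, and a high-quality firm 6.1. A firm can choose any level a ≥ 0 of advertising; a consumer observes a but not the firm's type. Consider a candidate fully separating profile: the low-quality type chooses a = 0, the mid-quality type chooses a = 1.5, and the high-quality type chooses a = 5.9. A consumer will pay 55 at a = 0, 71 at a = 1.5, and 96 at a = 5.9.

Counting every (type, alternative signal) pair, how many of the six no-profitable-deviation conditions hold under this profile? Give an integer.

Low-quality (own payoff 55): to a=1.5 gives 71 − 12.0×1.5 = 53 → no gain ✓; to a=5.9 gives 96 − 12.0×5.9 = 25.2 → no gain ✓.
High-quality (own payoff 96 − 6.1×5.9 = 60.01): to a=0 gives 55 → no gain ✓; to a=1.5 gives 71 − 6.1×1.5 = 61.85 → profitable ✗.
Mid-quality (own payoff 71 − 9.8×1.5 = 56.3): to a=0 gives 55 → no gain ✓; to a=5.9 gives 96 − 9.8×5.9 = 38.18 → no gain ✓.
5 of the 6 constraints hold; not an equilibrium.

5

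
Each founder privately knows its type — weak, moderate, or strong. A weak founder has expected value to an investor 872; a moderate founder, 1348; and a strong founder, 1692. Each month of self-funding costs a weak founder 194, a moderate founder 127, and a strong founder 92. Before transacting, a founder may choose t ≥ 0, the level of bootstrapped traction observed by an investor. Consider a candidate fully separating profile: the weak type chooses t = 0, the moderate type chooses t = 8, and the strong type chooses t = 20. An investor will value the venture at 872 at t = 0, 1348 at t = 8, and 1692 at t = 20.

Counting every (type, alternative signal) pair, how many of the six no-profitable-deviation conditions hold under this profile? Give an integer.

Moderate (own payoff 1348 − 127×8 = 332): to t=0 gives 872 → profitable ✗; to t=20 gives 1692 − 127×20 = -848 → no gain ✓.
Weak (own payoff 872): to t=8 gives 1348 − 194×8 = -204 → no gain ✓; to t=20 gives 1692 − 194×20 = -2188 → no gain ✓.
Strong (own payoff 1692 − 92×20 = -148): to t=0 gives 872 → profitable ✗; to t=8 gives 1348 − 92×8 = 612 → profitable ✗.
3 of the 6 constraints hold; not an equilibrium.

3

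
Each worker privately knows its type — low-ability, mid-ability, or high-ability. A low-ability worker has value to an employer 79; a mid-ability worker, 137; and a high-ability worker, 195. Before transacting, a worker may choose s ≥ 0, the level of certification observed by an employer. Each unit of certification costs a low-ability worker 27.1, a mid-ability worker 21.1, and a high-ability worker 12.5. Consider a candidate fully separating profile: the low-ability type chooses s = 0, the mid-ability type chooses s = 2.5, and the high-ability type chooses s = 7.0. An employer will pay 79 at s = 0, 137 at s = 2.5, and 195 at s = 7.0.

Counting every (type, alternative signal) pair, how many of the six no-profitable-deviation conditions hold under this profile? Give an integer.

6

High-ability (own payoff 195 − 12.5×7.0 = 107.5): to s=0 gives 79 → no gain ✓; to s=2.5 gives 137 − 12.5×2.5 = 105.75 → no gain ✓.
Low-ability (own payoff 79): to s=2.5 gives 137 − 27.1×2.5 = 69.25 → no gain ✓; to s=7.0 gives 195 − 27.1×7.0 = 5.3 → no gain ✓.
Mid-ability (own payoff 137 − 21.1×2.5 = 84.25): to s=0 gives 79 → no gain ✓; to s=7.0 gives 195 − 21.1×7.0 = 47.3 → no gain ✓.
6 of the 6 constraints hold; this profile is a separating equilibrium.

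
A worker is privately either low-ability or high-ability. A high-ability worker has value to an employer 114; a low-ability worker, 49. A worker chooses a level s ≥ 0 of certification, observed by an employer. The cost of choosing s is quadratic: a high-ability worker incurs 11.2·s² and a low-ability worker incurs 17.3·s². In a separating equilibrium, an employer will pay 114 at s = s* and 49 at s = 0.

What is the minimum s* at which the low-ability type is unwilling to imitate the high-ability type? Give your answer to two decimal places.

The low-ability type at s = 0 receives 49; imitating at s* yields 114 − 17.3·s*².
Indifference: 49 = 114 − 17.3·s*², so s*² = (114 − 49) / 17.3 ≈ 3.7572.
s* = √3.7572 ≈ 1.94.

1.94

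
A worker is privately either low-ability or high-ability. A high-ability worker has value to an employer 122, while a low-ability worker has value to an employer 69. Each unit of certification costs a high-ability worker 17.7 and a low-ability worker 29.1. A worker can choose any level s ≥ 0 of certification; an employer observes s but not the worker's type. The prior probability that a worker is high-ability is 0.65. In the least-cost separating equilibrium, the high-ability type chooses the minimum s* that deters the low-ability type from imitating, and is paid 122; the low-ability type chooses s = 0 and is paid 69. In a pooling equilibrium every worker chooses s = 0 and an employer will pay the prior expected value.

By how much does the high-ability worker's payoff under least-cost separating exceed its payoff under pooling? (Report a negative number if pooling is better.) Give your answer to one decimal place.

-13.7

Least-cost separating signal: s* solves 69 = 122 − 29.1·s*, so s* = (122 − 69)/29.1 ≈ 1.8213.
High-ability type's separating payoff: 122 − 17.7 × s* = 122 − 17.7 × (122 − 69)/29.1 = 122 − 938.1/29.1 ≈ 89.763.
Pooling payoff: 0.65 × 122 + 0.35 × 69 = 103.45.
Difference: 89.763 − 103.45 = -13.687, i.e. -13.7 to one decimal place.
The high-ability type would prefer the pooling outcome.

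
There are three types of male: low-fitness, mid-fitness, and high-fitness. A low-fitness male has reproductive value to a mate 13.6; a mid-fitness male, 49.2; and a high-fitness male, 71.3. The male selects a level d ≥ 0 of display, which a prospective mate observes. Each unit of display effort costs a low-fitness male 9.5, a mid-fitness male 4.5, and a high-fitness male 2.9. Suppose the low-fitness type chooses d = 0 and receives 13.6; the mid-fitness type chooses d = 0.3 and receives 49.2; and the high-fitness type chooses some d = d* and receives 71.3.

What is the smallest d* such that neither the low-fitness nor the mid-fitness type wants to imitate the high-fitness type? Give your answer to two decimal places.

6.07

Mid-fitness type (on-path payoff 49.2 − 4.5×0.3 = 47.85) won't mimic when 47.85 ≥ 71.3 − 4.5·d*, i.e. d* ≥ 5.21.
Low-fitness type (on-path payoff 13.6) won't mimic when 13.6 ≥ 71.3 − 9.5·d*, i.e. d* ≥ 6.07.
Both must hold, so d* = max(6.07, 5.21) = 6.07. The low-fitness type's constraint binds.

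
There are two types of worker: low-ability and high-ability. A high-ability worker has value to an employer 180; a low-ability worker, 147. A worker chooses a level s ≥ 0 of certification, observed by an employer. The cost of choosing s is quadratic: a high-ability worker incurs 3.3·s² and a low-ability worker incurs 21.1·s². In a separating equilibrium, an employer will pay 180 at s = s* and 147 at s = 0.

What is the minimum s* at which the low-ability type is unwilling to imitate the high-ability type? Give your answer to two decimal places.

The low-ability type at s = 0 receives 147; imitating at s* yields 180 − 21.1·s*².
Indifference: 147 = 180 − 21.1·s*², so s*² = (180 − 147) / 21.1 ≈ 1.5640.
s* = √1.5640 ≈ 1.25.

1.25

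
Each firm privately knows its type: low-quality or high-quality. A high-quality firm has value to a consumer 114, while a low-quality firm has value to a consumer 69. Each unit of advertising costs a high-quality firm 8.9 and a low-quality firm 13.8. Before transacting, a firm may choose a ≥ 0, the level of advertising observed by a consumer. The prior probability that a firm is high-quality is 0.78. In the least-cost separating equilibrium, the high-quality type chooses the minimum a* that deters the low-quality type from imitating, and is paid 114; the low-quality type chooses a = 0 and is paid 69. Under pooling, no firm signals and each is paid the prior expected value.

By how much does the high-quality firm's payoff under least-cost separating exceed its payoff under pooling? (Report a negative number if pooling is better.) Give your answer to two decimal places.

-19.12

Least-cost separating signal: a* solves 69 = 114 − 13.8·a*, so a* = (114 − 69)/13.8 ≈ 3.2609.
High-quality type's separating payoff: 114 − 8.9 × a* = 114 − 8.9 × (114 − 69)/13.8 = 114 − 400.5/13.8 ≈ 84.9783.
Pooling payoff: 0.78 × 114 + 0.22 × 69 = 104.1.
Difference: 84.9783 − 104.1 = -19.1217, i.e. -19.12 to two decimal places.
The high-quality type would prefer the pooling outcome.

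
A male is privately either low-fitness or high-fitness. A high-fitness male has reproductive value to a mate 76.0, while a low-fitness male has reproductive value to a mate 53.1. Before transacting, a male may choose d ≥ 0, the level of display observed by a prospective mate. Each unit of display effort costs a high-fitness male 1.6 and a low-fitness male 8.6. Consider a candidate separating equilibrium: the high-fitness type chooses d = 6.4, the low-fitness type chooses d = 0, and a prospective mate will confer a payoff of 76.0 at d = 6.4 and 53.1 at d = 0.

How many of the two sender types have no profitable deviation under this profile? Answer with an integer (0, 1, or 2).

2

High-fitness type: signal → 76.0 − 1.6 × 6.4 = 65.76; deviate to 0 → 53.1. IC holds (65.76 ≥ 53.1).
Low-fitness type: stay at 0 → 53.1; mimic → 76.0 − 8.6 × 6.4 = 20.96. IC holds (53.1 ≥ 20.96).
2 of 2 constraints hold, so this is a separating equilibrium.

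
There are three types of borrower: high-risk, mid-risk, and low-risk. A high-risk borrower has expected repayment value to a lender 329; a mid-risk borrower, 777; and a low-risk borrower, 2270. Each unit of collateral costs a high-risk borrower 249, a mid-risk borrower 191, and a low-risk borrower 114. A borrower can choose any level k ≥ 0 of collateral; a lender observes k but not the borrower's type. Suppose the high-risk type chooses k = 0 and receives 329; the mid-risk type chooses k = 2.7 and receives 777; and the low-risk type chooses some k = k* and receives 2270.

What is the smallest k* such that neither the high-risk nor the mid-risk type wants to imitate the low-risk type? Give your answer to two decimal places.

10.52

Mid-risk type (on-path payoff 777 − 191×2.7 = 261.3) won't mimic when 261.3 ≥ 2270 − 191·k*, i.e. k* ≥ 10.52.
High-risk type (on-path payoff 329) won't mimic when 329 ≥ 2270 − 249·k*, i.e. k* ≥ 7.80.
Both must hold, so k* = max(7.80, 10.52) = 10.52. The mid-risk type's constraint binds.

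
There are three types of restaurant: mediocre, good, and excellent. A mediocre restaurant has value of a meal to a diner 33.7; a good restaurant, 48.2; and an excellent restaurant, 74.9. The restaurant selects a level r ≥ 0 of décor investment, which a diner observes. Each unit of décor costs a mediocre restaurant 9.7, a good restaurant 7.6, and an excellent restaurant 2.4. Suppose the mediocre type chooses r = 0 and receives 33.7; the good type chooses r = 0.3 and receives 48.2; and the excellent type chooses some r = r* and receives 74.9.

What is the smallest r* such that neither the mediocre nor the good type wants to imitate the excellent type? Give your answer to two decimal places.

4.25

Mediocre type (on-path payoff 33.7) won't mimic when 33.7 ≥ 74.9 − 9.7·r*, i.e. r* ≥ 4.25.
Good type (on-path payoff 48.2 − 7.6×0.3 = 45.92) won't mimic when 45.92 ≥ 74.9 − 7.6·r*, i.e. r* ≥ 3.81.
Both must hold, so r* = max(4.25, 3.81) = 4.25. The mediocre type's constraint binds.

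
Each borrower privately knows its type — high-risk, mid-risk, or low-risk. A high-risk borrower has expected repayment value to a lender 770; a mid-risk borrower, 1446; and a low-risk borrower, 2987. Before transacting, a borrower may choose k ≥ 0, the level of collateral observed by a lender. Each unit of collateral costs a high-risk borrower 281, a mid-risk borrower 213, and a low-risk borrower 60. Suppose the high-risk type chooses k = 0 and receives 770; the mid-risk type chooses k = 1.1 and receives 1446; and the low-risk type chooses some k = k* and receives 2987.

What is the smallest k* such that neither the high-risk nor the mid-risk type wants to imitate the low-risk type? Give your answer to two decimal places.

Mid-risk type (on-path payoff 1446 − 213×1.1 = 1211.7) won't mimic when 1211.7 ≥ 2987 − 213·k*, i.e. k* ≥ 8.33.
High-risk type (on-path payoff 770) won't mimic when 770 ≥ 2987 − 281·k*, i.e. k* ≥ 7.89.
Both must hold, so k* = max(7.89, 8.33) = 8.33. The mid-risk type's constraint binds.

8.33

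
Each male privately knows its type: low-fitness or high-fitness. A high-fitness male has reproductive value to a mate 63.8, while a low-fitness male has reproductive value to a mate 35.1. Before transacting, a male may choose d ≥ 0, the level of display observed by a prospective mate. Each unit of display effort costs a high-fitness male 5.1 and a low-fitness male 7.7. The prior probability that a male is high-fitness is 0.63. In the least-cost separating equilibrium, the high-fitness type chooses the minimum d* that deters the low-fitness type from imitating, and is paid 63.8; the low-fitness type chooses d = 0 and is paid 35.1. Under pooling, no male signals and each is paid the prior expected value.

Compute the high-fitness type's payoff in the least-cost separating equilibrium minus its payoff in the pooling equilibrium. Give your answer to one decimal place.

Least-cost separating signal: d* solves 35.1 = 63.8 − 7.7·d*, so d* = (63.8 − 35.1)/7.7 ≈ 3.7273.
High-fitness type's separating payoff: 63.8 − 5.1 × d* = 63.8 − 5.1 × (63.8 − 35.1)/7.7 = 63.8 − 146.37/7.7 ≈ 44.791.
Pooling payoff: 0.63 × 63.8 + 0.37 × 35.1 = 53.181.
Difference: 44.791 − 53.181 = -8.39, i.e. -8.4 to one decimal place.
The high-fitness type would prefer the pooling outcome.

-8.4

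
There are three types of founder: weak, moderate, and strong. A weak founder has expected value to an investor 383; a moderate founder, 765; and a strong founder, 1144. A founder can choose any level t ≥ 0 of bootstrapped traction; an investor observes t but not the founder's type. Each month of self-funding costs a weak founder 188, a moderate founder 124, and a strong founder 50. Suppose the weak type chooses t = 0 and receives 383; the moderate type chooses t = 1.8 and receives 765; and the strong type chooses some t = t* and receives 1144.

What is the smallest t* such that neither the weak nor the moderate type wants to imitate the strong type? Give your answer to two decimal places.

Weak type (on-path payoff 383) won't mimic when 383 ≥ 1144 − 188·t*, i.e. t* ≥ 4.05.
Moderate type (on-path payoff 765 − 124×1.8 = 541.8) won't mimic when 541.8 ≥ 1144 − 124·t*, i.e. t* ≥ 4.86.
Both must hold, so t* = max(4.05, 4.86) = 4.86. The moderate type's constraint binds.

4.86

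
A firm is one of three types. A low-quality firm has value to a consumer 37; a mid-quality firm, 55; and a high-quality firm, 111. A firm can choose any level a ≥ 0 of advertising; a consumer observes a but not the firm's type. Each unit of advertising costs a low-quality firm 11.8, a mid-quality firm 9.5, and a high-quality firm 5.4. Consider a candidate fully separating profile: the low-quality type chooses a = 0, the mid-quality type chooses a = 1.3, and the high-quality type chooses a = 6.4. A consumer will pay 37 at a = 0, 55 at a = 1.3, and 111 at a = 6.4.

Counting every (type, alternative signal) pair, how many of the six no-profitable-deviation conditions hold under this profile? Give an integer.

4

Low-quality (own payoff 37): to a=1.3 gives 55 − 11.8×1.3 = 39.66 → profitable ✗; to a=6.4 gives 111 − 11.8×6.4 = 35.48 → no gain ✓.
Mid-quality (own payoff 55 − 9.5×1.3 = 42.65): to a=0 gives 37 → no gain ✓; to a=6.4 gives 111 − 9.5×6.4 = 50.2 → profitable ✗.
High-quality (own payoff 111 − 5.4×6.4 = 76.44): to a=0 gives 37 → no gain ✓; to a=1.3 gives 55 − 5.4×1.3 = 47.98 → no gain ✓.
4 of the 6 constraints hold; not an equilibrium.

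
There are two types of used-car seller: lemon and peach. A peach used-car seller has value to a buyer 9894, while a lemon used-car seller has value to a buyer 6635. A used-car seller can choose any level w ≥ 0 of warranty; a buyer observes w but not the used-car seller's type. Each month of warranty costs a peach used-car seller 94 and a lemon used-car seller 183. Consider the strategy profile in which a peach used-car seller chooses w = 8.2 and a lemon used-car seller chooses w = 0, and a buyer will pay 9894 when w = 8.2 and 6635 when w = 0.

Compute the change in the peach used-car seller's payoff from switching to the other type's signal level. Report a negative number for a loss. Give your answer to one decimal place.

-2488.2

Playing w = 8.2 the peach used-car seller receives 9894 − 94 × 8.2 = 9123.2.
Deviating to w = 0 yields 6635 instead.
Gain from deviating: 6635 − 9123.2 = -2488.2.
The gain is negative, so the peach type's incentive-compatibility constraint is satisfied.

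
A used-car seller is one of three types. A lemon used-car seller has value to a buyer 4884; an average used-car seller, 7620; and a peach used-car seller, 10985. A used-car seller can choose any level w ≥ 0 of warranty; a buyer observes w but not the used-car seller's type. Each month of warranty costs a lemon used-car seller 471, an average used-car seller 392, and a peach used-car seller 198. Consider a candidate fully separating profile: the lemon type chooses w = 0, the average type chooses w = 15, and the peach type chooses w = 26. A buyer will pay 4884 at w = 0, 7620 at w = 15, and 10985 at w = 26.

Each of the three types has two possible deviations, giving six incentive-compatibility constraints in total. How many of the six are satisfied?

Lemon (own payoff 4884): to w=15 gives 7620 − 471×15 = 555 → no gain ✓; to w=26 gives 10985 − 471×26 = -1261 → no gain ✓.
Average (own payoff 7620 − 392×15 = 1740): to w=0 gives 4884 → profitable ✗; to w=26 gives 10985 − 392×26 = 793 → no gain ✓.
Peach (own payoff 10985 − 198×26 = 5837): to w=0 gives 4884 → no gain ✓; to w=15 gives 7620 − 198×15 = 4650 → no gain ✓.
5 of the 6 constraints hold; not an equilibrium.

5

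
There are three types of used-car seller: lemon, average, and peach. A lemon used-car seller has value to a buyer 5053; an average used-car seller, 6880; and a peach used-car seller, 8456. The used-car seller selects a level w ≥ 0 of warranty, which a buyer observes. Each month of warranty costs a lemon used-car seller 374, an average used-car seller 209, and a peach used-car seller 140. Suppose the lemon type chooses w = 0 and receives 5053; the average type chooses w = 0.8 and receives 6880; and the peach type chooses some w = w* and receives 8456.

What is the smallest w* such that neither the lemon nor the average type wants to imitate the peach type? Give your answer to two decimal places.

9.10

Average type (on-path payoff 6880 − 209×0.8 = 6712.8) won't mimic when 6712.8 ≥ 8456 − 209·w*, i.e. w* ≥ 8.34.
Lemon type (on-path payoff 5053) won't mimic when 5053 ≥ 8456 − 374·w*, i.e. w* ≥ 9.10.
Both must hold, so w* = max(9.10, 8.34) = 9.10. The lemon type's constraint binds.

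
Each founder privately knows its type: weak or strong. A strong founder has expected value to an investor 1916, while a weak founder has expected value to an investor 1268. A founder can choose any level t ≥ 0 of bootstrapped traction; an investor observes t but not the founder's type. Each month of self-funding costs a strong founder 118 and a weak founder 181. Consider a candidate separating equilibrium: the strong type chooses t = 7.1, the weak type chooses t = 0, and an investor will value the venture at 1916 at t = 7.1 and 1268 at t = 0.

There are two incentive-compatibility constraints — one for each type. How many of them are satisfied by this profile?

Weak type: stay at 0 → 1268; mimic → 1916 − 181 × 7.1 = 630.9. IC holds (1268 ≥ 630.9).
Strong type: signal → 1916 − 118 × 7.1 = 1078.2; deviate to 0 → 1268. IC fails (1078.2 < 1268).
1 of 2 constraints hold, so this profile is not an equilibrium.

1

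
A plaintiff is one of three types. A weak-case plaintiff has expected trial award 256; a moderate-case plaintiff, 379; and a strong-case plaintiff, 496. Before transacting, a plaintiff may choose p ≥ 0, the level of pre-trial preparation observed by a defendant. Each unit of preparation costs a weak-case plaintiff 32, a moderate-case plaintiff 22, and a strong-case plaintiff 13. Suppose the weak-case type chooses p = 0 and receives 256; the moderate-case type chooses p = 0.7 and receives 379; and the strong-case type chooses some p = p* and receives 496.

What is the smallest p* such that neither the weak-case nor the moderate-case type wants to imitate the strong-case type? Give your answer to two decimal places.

7.50

Moderate-case type (on-path payoff 379 − 22×0.7 = 363.6) won't mimic when 363.6 ≥ 496 − 22·p*, i.e. p* ≥ 6.02.
Weak-case type (on-path payoff 256) won't mimic when 256 ≥ 496 − 32·p*, i.e. p* ≥ 7.50.
Both must hold, so p* = max(7.50, 6.02) = 7.50. The weak-case type's constraint binds.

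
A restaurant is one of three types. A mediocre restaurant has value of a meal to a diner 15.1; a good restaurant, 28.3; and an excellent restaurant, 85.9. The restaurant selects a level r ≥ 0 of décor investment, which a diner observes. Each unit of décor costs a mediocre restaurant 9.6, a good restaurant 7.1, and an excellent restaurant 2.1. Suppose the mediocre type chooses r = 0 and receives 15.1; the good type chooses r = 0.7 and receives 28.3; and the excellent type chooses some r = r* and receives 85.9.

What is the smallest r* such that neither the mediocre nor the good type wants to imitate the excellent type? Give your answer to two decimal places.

Good type (on-path payoff 28.3 − 7.1×0.7 = 23.33) won't mimic when 23.33 ≥ 85.9 − 7.1·r*, i.e. r* ≥ 8.81.
Mediocre type (on-path payoff 15.1) won't mimic when 15.1 ≥ 85.9 − 9.6·r*, i.e. r* ≥ 7.38.
Both must hold, so r* = max(7.38, 8.81) = 8.81. The good type's constraint binds.

8.81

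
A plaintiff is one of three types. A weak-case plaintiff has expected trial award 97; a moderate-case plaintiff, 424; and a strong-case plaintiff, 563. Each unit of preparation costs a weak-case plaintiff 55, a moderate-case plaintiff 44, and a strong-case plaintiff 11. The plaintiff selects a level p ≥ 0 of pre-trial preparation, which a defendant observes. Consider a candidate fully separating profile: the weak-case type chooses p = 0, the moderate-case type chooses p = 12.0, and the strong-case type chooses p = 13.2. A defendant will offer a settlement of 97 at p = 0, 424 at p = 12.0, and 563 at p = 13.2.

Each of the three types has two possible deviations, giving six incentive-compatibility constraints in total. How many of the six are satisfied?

Strong-case (own payoff 563 − 11×13.2 = 417.8): to p=0 gives 97 → no gain ✓; to p=12.0 gives 424 − 11×12.0 = 292 → no gain ✓.
Weak-case (own payoff 97): to p=12.0 gives 424 − 55×12.0 = -236 → no gain ✓; to p=13.2 gives 563 − 55×13.2 = -163 → no gain ✓.
Moderate-case (own payoff 424 − 44×12.0 = -104): to p=0 gives 97 → profitable ✗; to p=13.2 gives 563 − 44×13.2 = -17.8 → profitable ✗.
4 of the 6 constraints hold; not an equilibrium.

4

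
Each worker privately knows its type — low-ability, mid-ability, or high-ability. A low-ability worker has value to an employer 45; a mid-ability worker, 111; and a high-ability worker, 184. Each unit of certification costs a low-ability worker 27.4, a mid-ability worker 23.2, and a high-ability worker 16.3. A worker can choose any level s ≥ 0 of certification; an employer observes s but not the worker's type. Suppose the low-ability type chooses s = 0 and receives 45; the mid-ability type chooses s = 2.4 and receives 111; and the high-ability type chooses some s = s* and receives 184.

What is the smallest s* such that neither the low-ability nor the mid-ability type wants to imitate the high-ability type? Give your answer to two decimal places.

Mid-ability type (on-path payoff 111 − 23.2×2.4 = 55.32) won't mimic when 55.32 ≥ 184 − 23.2·s*, i.e. s* ≥ 5.55.
Low-ability type (on-path payoff 45) won't mimic when 45 ≥ 184 − 27.4·s*, i.e. s* ≥ 5.07.
Both must hold, so s* = max(5.07, 5.55) = 5.55. The mid-ability type's constraint binds.

5.55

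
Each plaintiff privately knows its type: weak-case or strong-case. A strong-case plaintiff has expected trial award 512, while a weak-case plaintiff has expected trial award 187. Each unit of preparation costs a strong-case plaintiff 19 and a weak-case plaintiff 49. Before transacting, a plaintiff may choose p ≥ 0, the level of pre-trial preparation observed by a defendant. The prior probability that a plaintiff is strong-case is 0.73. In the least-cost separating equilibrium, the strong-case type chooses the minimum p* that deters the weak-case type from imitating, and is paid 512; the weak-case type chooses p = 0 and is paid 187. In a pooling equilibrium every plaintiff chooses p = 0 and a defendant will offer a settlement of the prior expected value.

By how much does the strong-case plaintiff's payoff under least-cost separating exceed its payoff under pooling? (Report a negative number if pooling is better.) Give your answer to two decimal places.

-38.27

Least-cost separating signal: p* solves 187 = 512 − 49·p*, so p* = (512 − 187)/49 ≈ 6.6327.
Strong-case type's separating payoff: 512 − 19 × p* = 512 − 19 × (512 − 187)/49 = 512 − 6175/49 ≈ 385.9796.
Pooling payoff: 0.73 × 512 + 0.27 × 187 = 424.25.
Difference: 385.9796 − 424.25 = -38.2704, i.e. -38.27 to two decimal places.
The strong-case type would prefer the pooling outcome.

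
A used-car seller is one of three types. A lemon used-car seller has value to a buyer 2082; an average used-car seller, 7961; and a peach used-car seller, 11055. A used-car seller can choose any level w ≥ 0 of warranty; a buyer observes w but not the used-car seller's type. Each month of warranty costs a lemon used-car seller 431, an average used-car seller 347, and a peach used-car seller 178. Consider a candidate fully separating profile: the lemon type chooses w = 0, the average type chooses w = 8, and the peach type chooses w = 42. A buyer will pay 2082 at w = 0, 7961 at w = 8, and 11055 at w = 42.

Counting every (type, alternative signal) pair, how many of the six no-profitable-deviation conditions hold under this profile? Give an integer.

4

Peach (own payoff 11055 − 178×42 = 3579): to w=0 gives 2082 → no gain ✓; to w=8 gives 7961 − 178×8 = 6537 → profitable ✗.
Average (own payoff 7961 − 347×8 = 5185): to w=0 gives 2082 → no gain ✓; to w=42 gives 11055 − 347×42 = -3519 → no gain ✓.
Lemon (own payoff 2082): to w=8 gives 7961 − 431×8 = 4513 → profitable ✗; to w=42 gives 11055 − 431×42 = -7047 → no gain ✓.
4 of the 6 constraints hold; not an equilibrium.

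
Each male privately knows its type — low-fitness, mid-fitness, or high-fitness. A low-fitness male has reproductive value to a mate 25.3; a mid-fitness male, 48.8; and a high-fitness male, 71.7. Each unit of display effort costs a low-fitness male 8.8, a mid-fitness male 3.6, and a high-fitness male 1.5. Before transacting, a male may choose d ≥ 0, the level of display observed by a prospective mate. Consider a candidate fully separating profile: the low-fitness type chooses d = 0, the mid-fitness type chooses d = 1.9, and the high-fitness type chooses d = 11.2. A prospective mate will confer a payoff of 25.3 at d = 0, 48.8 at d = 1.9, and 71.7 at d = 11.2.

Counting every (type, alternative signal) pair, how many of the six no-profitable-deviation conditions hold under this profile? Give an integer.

5

Mid-fitness (own payoff 48.8 − 3.6×1.9 = 41.96): to d=0 gives 25.3 → no gain ✓; to d=11.2 gives 71.7 − 3.6×11.2 = 31.38 → no gain ✓.
High-fitness (own payoff 71.7 − 1.5×11.2 = 54.9): to d=0 gives 25.3 → no gain ✓; to d=1.9 gives 48.8 − 1.5×1.9 = 45.95 → no gain ✓.
Low-fitness (own payoff 25.3): to d=1.9 gives 48.8 − 8.8×1.9 = 32.08 → profitable ✗; to d=11.2 gives 71.7 − 8.8×11.2 = -26.86 → no gain ✓.
5 of the 6 constraints hold; not an equilibrium.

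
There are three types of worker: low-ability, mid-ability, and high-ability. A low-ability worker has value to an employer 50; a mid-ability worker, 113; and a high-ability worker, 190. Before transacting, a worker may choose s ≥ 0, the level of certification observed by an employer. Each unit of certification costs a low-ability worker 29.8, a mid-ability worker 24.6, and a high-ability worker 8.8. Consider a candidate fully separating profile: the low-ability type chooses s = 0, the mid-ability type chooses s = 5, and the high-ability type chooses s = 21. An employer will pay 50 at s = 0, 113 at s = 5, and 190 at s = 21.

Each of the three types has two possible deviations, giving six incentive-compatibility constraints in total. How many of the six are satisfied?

3

High-ability (own payoff 190 − 8.8×21 = 5.2): to s=0 gives 50 → profitable ✗; to s=5 gives 113 − 8.8×5 = 69 → profitable ✗.
Mid-ability (own payoff 113 − 24.6×5 = -10): to s=0 gives 50 → profitable ✗; to s=21 gives 190 − 24.6×21 = -326.6 → no gain ✓.
Low-ability (own payoff 50): to s=5 gives 113 − 29.8×5 = -36 → no gain ✓; to s=21 gives 190 − 29.8×21 = -435.8 → no gain ✓.
3 of the 6 constraints hold; not an equilibrium.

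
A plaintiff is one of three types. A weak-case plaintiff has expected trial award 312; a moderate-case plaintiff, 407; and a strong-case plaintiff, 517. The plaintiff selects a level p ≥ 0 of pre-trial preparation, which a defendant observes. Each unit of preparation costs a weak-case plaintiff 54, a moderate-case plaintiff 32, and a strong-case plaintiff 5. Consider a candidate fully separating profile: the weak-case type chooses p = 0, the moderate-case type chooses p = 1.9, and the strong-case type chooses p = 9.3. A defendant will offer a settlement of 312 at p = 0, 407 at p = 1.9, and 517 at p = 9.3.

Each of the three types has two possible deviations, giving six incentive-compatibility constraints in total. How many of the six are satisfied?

6

Weak-case (own payoff 312): to p=1.9 gives 407 − 54×1.9 = 304.4 → no gain ✓; to p=9.3 gives 517 − 54×9.3 = 14.8 → no gain ✓.
Moderate-case (own payoff 407 − 32×1.9 = 346.2): to p=0 gives 312 → no gain ✓; to p=9.3 gives 517 − 32×9.3 = 219.4 → no gain ✓.
Strong-case (own payoff 517 − 5×9.3 = 470.5): to p=0 gives 312 → no gain ✓; to p=1.9 gives 407 − 5×1.9 = 397.5 → no gain ✓.
6 of the 6 constraints hold; this profile is a separating equilibrium.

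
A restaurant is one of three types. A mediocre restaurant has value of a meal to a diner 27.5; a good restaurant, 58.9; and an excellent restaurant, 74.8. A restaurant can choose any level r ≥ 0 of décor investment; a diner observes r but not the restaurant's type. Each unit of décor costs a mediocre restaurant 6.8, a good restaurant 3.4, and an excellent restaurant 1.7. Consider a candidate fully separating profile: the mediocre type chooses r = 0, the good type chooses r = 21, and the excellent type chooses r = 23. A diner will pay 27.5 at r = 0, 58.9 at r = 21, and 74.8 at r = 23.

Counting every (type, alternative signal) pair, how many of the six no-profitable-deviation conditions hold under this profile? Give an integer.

4

Mediocre (own payoff 27.5): to r=21 gives 58.9 − 6.8×21 = -83.9 → no gain ✓; to r=23 gives 74.8 − 6.8×23 = -81.6 → no gain ✓.
Good (own payoff 58.9 − 3.4×21 = -12.5): to r=0 gives 27.5 → profitable ✗; to r=23 gives 74.8 − 3.4×23 = -3.4 → profitable ✗.
Excellent (own payoff 74.8 − 1.7×23 = 35.7): to r=0 gives 27.5 → no gain ✓; to r=21 gives 58.9 − 1.7×21 = 23.2 → no gain ✓.
4 of the 6 constraints hold; not an equilibrium.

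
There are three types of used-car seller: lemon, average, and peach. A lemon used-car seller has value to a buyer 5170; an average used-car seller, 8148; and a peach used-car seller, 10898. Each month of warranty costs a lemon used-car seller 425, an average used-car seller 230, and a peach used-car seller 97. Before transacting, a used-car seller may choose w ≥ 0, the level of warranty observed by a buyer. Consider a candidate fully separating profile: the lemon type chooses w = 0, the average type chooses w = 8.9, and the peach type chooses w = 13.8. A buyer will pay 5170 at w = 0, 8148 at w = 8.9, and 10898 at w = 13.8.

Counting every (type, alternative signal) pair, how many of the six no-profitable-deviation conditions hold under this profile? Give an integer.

5

Peach (own payoff 10898 − 97×13.8 = 9559.4): to w=0 gives 5170 → no gain ✓; to w=8.9 gives 8148 − 97×8.9 = 7284.7 → no gain ✓.
Average (own payoff 8148 − 230×8.9 = 6101): to w=0 gives 5170 → no gain ✓; to w=13.8 gives 10898 − 230×13.8 = 7724 → profitable ✗.
Lemon (own payoff 5170): to w=8.9 gives 8148 − 425×8.9 = 4365.5 → no gain ✓; to w=13.8 gives 10898 − 425×13.8 = 5033 → no gain ✓.
5 of the 6 constraints hold; not an equilibrium.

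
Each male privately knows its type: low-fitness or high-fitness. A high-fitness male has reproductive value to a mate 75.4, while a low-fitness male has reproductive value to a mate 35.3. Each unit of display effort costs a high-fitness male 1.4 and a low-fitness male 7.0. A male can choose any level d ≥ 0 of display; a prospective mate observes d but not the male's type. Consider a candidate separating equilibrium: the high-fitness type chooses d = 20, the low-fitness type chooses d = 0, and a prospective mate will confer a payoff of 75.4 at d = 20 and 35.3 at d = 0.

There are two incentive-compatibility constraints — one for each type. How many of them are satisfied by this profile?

2

High-fitness type: signal → 75.4 − 1.4 × 20 = 47.4; deviate to 0 → 35.3. IC holds (47.4 ≥ 35.3).
Low-fitness type: stay at 0 → 35.3; mimic → 75.4 − 7.0 × 20 = -64.6. IC holds (35.3 ≥ -64.6).
2 of 2 constraints hold, so this is a separating equilibrium.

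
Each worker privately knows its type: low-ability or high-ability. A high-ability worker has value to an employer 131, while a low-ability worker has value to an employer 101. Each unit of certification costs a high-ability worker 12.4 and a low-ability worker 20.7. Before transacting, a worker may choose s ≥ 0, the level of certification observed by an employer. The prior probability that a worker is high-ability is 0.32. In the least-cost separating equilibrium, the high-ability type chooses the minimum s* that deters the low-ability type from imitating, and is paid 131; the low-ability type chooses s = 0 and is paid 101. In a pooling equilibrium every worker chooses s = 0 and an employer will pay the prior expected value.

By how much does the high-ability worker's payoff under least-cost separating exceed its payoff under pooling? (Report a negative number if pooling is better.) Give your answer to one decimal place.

Least-cost separating signal: s* solves 101 = 131 − 20.7·s*, so s* = (131 − 101)/20.7 ≈ 1.4493.
High-ability type's separating payoff: 131 − 12.4 × s* = 131 − 12.4 × (131 − 101)/20.7 = 131 − 372/20.7 ≈ 113.029.
Pooling payoff: 0.32 × 131 + 0.68 × 101 = 110.6.
Difference: 113.029 − 110.6 = 2.429, i.e. 2.4 to one decimal place.
The high-ability type prefers to separate.

2.4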